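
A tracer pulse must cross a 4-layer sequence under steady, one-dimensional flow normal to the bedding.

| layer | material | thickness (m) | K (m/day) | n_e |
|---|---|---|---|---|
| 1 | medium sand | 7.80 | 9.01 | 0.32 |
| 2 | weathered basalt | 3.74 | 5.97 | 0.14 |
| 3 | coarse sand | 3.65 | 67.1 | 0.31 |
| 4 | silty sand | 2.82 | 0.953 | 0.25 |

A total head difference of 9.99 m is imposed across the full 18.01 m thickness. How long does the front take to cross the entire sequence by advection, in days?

2.19

With flow normal to the layers, continuity requires the same specific discharge q through every layer.
Σ(b_i/K_i) = 7.80/9.01 + 3.74/5.97 + 3.65/67.1 + 2.82/0.953 = 4.506 d.
q = Δh / Σ(b_i/K_i) = 9.99 / 4.506 = 2.217 m/day.
In each layer the seepage velocity is v_i = q/n_i, so the layer transit time is t_i = b_i·n_i / q:
  layer 1 (medium sand): t_1 = 7.80 × 0.32 / 2.217 = 1.126 d
  layer 2 (weathered basalt): t_2 = 3.74 × 0.14 / 2.217 = 0.2362 d
  layer 3 (coarse sand): t_3 = 3.65 × 0.31 / 2.217 = 0.5103 d
  layer 4 (silty sand): t_4 = 2.82 × 0.25 / 2.217 = 0.3180 d
Total t = Σ t_i = 2.190 days.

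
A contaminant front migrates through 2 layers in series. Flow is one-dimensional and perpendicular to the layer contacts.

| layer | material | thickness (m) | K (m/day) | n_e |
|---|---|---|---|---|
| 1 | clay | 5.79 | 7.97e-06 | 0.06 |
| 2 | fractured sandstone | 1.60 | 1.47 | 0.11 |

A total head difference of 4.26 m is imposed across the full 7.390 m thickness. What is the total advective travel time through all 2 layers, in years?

244

With flow normal to the layers, continuity requires the same specific discharge q through every layer.
Σ(b_i/K_i) = 5.79/7.97e-06 + 1.60/1.47 = 7.265e+05 d.
q = Δh / Σ(b_i/K_i) = 4.26 / 7.265e+05 = 5.864e-06 m/day.
In each layer the seepage velocity is v_i = q/n_i, so the layer transit time is t_i = b_i·n_i / q:
  layer 1 (clay): t_1 = 5.79 × 0.06 / 5.864e-06 = 59244 d
  layer 2 (fractured sandstone): t_2 = 1.60 × 0.11 / 5.864e-06 = 30014 d
Total t = Σ t_i = 89258 days = 244.4 years.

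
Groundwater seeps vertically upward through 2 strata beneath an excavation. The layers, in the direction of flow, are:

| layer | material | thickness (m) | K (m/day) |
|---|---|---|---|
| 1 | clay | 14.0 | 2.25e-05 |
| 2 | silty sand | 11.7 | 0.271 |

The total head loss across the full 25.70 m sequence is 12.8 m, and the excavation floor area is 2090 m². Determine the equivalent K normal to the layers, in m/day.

Flow is perpendicular to layering, so the layers act in series and the equivalent K is the thickness-weighted harmonic mean.
Total thickness L = 14.0 + 11.7 = 25.70 m.
Σ(b_i/K_i) = 14.0/2.25e-05 + 11.7/0.271 = 6.223e+05 d.
K_eq = L / Σ(b_i/K_i) = 25.70 / 6.223e+05 = 4.130e-05 m/day.

4.13e-05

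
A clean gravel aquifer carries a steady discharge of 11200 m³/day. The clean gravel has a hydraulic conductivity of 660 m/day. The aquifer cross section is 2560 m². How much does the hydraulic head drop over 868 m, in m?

From Q = K·A·i, i = Q / (K·A) = 11200 / (660.0 × 2560) = 0.006629.
Head loss Δh = i · L = 0.006629 × 868 = 5.754 m.

5.75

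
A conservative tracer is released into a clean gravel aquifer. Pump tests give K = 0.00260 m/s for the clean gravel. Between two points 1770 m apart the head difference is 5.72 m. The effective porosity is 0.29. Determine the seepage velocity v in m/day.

Convert K: 0.00260 m/s × 86400 = 224.6 m/day.
Hydraulic gradient i = Δh / L = 5.72 / 1770 = 0.003232.
Darcy flux q = K · i = 224.6 × 0.003232 = 0.7260 m/day.
Seepage velocity v = q / n_e = 0.7260 / 0.29 = 2.503 m/day.

2.50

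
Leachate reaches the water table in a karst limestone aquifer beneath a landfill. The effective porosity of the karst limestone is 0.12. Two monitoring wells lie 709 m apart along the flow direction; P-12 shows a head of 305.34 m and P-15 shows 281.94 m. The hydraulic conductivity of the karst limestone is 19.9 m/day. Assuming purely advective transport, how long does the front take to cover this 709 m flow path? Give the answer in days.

130

Hydraulic gradient i = (305.34 − 281.94) / 709 = 23.4 / 709 = 0.03300.
Darcy flux q = K · i = 19.90 × 0.03300 = 0.6568 m/day.
Seepage velocity v = q / n_e = 0.6568 / 0.12 = 5.473 m/day.
Travel time t = L / v = 709 / 5.473 = 129.5 days.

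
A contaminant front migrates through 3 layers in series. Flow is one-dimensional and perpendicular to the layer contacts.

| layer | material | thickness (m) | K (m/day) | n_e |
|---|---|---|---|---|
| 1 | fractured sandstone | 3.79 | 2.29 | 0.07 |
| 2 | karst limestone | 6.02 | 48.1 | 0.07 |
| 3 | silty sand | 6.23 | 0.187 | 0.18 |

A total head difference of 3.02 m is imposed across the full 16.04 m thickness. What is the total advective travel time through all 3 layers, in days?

With flow normal to the layers, continuity requires the same specific discharge q through every layer.
Σ(b_i/K_i) = 3.79/2.29 + 6.02/48.1 + 6.23/0.187 = 35.10 d.
q = Δh / Σ(b_i/K_i) = 3.02 / 35.10 = 0.08605 m/day.
In each layer the seepage velocity is v_i = q/n_i, so the layer transit time is t_i = b_i·n_i / q:
  layer 1 (fractured sandstone): t_1 = 3.79 × 0.07 / 0.08605 = 3.083 d
  layer 2 (karst limestone): t_2 = 6.02 × 0.07 / 0.08605 = 4.897 d
  layer 3 (silty sand): t_3 = 6.23 × 0.18 / 0.08605 = 13.03 d
Total t = Σ t_i = 21.01 days.

21.0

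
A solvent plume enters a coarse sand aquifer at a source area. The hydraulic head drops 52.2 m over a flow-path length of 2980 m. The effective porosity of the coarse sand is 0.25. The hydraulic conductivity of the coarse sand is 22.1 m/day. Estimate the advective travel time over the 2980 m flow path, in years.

5.27

Hydraulic gradient i = Δh / L = 52.2 / 2980 = 0.01752.
Darcy flux q = K · i = 22.10 × 0.01752 = 0.3871 m/day.
Seepage velocity v = q / n_e = 0.3871 / 0.25 = 1.548 m/day.
Travel time t = L / v = 2980 / 1.548 = 1924 days = 5.269 years.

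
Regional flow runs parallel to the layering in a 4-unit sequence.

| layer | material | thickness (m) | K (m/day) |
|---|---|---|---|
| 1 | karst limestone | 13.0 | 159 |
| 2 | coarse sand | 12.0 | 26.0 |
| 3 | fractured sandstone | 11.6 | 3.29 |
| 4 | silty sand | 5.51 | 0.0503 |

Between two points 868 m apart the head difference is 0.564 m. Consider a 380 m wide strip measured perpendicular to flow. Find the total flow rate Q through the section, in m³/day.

Flow is parallel to layering, so each bed carries its own Darcy discharge and the transmissivities add.
Σ(K_i·b_i) = 159×13.0 + 26.0×12.0 + 3.29×11.6 + 0.0503×5.51 = 2417 m²/day.
Hydraulic gradient i = Δh / L = 0.564 / 868 = 0.0006498.
Q = Σ(K_i·b_i) · W · i = 2417 × 380 × 0.0006498 = 596.9 m³/day.

597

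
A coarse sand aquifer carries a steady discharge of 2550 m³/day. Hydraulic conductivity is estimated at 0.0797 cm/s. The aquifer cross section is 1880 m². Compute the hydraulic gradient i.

Convert K: 0.0797 cm/s × 864 = 68.86 m/day.
From Q = K·A·i, i = Q / (K·A) = 2550 / (68.86 × 1880) = 0.01970.

0.0197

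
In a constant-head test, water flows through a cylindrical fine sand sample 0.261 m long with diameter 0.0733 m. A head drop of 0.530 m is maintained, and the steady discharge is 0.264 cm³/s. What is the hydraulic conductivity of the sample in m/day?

Cross-sectional area A = π·(d/2)² = π × (0.0733/2)² = 0.004220 m².
Convert discharge: 0.264 cm³/s = 2.640e-07 m³/s.
Darcy's law rearranged: K = Q·L / (A·Δh) = 2.640e-07 × 0.261 / (0.004220 × 0.530) = 3.081e-05 m/s = 2.662 m/day.

2.66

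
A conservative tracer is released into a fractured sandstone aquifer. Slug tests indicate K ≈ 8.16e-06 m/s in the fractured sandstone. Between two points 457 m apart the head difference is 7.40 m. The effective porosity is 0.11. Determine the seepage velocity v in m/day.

0.104

Convert K: 8.16e-06 m/s × 86400 = 0.7050 m/day.
Hydraulic gradient i = Δh / L = 7.40 / 457 = 0.01619.
Darcy flux q = K · i = 0.7050 × 0.01619 = 0.01142 m/day.
Seepage velocity v = q / n_e = 0.01142 / 0.11 = 0.1038 m/day.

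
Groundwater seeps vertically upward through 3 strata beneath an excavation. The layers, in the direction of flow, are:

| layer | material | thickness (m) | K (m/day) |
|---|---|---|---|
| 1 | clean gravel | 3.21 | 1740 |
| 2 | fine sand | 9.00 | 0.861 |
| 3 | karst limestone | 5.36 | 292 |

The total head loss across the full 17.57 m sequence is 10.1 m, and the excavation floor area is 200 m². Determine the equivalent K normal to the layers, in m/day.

1.68

Flow is perpendicular to layering, so the layers act in series and the equivalent K is the thickness-weighted harmonic mean.
Total thickness L = 3.21 + 9.00 + 5.36 = 17.57 m.
Σ(b_i/K_i) = 3.21/1740 + 9.00/0.861 + 5.36/292 = 10.47 d.
K_eq = L / Σ(b_i/K_i) = 17.57 / 10.47 = 1.678 m/day.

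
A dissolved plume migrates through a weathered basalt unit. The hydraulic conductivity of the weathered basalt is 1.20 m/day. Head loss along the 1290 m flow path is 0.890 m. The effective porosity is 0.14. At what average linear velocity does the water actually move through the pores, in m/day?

Hydraulic gradient i = Δh / L = 0.890 / 1290 = 0.0006899.
Darcy flux q = K · i = 1.200 × 0.0006899 = 0.0008279 m/day.
Seepage velocity v = q / n_e = 0.0008279 / 0.14 = 0.005914 m/day.

0.00591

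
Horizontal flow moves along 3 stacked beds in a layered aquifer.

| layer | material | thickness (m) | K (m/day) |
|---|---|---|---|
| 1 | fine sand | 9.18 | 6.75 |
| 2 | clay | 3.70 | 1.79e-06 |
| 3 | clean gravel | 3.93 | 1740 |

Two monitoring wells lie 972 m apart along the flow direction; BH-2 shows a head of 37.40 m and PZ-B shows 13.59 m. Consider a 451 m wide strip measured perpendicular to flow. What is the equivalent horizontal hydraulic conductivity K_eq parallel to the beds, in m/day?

Flow is parallel to layering, so each bed carries its own Darcy discharge and the transmissivities add.
Σ(K_i·b_i) = 6.75×9.18 + 1.79e-06×3.70 + 1740×3.93 = 6900 m²/day.
Total thickness b = 16.81 m, so K_eq = Σ(K_i·b_i)/b = 410.5 m/day.

410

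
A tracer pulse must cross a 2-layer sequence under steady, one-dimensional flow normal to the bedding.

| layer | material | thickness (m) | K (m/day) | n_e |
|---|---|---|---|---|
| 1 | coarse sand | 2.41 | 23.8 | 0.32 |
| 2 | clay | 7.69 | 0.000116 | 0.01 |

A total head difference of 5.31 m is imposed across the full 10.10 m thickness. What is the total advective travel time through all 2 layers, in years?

29.0

With flow normal to the layers, continuity requires the same specific discharge q through every layer.
Σ(b_i/K_i) = 2.41/23.8 + 7.69/0.000116 = 66293 d.
q = Δh / Σ(b_i/K_i) = 5.31 / 66293 = 8.010e-05 m/day.
In each layer the seepage velocity is v_i = q/n_i, so the layer transit time is t_i = b_i·n_i / q:
  layer 1 (coarse sand): t_1 = 2.41 × 0.32 / 8.010e-05 = 9628 d
  layer 2 (clay): t_2 = 7.69 × 0.01 / 8.010e-05 = 960.1 d
Total t = Σ t_i = 10588 days = 28.99 years.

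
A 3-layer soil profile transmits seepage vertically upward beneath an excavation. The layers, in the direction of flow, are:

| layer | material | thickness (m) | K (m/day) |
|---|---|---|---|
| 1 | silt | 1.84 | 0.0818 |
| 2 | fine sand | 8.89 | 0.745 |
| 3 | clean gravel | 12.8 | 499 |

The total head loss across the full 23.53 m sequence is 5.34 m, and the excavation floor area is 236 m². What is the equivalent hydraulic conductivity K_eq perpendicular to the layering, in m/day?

Flow is perpendicular to layering, so the layers act in series and the equivalent K is the thickness-weighted harmonic mean.
Total thickness L = 1.84 + 8.89 + 12.8 = 23.53 m.
Σ(b_i/K_i) = 1.84/0.0818 + 8.89/0.745 + 12.8/499 = 34.45 d.
K_eq = L / Σ(b_i/K_i) = 23.53 / 34.45 = 0.6830 m/day.

0.683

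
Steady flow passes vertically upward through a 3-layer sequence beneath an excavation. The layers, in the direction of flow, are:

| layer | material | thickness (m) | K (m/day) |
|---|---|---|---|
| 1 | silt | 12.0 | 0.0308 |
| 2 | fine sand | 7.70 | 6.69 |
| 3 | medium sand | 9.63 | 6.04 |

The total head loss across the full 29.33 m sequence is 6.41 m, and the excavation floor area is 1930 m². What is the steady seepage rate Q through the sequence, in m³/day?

31.5

Flow is perpendicular to layering, so the layers act in series and the equivalent K is the thickness-weighted harmonic mean.
Total thickness L = 12.0 + 7.70 + 9.63 = 29.33 m.
Σ(b_i/K_i) = 12.0/0.0308 + 7.70/6.69 + 9.63/6.04 = 392.4 d.
K_eq = L / Σ(b_i/K_i) = 29.33 / 392.4 = 0.07475 m/day.
Q = K_eq · A · (Δh/L) = 0.07475 × 1930 × (6.41/29.33) = 31.53 m³/day.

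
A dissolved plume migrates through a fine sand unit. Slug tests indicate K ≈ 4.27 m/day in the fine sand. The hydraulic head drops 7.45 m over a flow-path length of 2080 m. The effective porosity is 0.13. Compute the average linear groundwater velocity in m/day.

0.118

Hydraulic gradient i = Δh / L = 7.45 / 2080 = 0.003582.
Darcy flux q = K · i = 4.270 × 0.003582 = 0.01529 m/day.
Seepage velocity v = q / n_e = 0.01529 / 0.13 = 0.1176 m/day.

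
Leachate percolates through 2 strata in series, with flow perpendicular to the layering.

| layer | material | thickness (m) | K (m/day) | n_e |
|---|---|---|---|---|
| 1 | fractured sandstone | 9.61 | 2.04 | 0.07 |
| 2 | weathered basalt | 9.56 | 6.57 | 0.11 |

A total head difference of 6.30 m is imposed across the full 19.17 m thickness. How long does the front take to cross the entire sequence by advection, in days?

With flow normal to the layers, continuity requires the same specific discharge q through every layer.
Σ(b_i/K_i) = 9.61/2.04 + 9.56/6.57 = 6.166 d.
q = Δh / Σ(b_i/K_i) = 6.30 / 6.166 = 1.022 m/day.
In each layer the seepage velocity is v_i = q/n_i, so the layer transit time is t_i = b_i·n_i / q:
  layer 1 (fractured sandstone): t_1 = 9.61 × 0.07 / 1.022 = 0.6584 d
  layer 2 (weathered basalt): t_2 = 9.56 × 0.11 / 1.022 = 1.029 d
Total t = Σ t_i = 1.688 days.

1.69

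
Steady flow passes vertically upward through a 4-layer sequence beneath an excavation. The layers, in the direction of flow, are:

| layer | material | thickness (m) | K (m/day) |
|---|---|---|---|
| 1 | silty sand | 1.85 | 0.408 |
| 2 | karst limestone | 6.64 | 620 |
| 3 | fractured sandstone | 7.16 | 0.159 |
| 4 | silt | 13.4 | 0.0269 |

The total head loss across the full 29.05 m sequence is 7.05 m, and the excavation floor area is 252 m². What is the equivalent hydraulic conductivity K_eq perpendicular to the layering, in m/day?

Flow is perpendicular to layering, so the layers act in series and the equivalent K is the thickness-weighted harmonic mean.
Total thickness L = 1.85 + 6.64 + 7.16 + 13.4 = 29.05 m.
Σ(b_i/K_i) = 1.85/0.408 + 6.64/620 + 7.16/0.159 + 13.4/0.0269 = 547.7 d.
K_eq = L / Σ(b_i/K_i) = 29.05 / 547.7 = 0.05304 m/day.

0.0530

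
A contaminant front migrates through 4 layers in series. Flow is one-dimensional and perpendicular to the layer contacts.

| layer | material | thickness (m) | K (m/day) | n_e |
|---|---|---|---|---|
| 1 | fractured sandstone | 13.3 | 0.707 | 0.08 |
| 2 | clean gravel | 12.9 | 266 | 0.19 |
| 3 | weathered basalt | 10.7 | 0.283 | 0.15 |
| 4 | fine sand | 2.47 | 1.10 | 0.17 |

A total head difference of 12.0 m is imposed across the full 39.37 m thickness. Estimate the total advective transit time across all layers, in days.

With flow normal to the layers, continuity requires the same specific discharge q through every layer.
Σ(b_i/K_i) = 13.3/0.707 + 12.9/266 + 10.7/0.283 + 2.47/1.10 = 58.92 d.
q = Δh / Σ(b_i/K_i) = 12.0 / 58.92 = 0.2037 m/day.
In each layer the seepage velocity is v_i = q/n_i, so the layer transit time is t_i = b_i·n_i / q:
  layer 1 (fractured sandstone): t_1 = 13.3 × 0.08 / 0.2037 = 5.224 d
  layer 2 (clean gravel): t_2 = 12.9 × 0.19 / 0.2037 = 12.03 d
  layer 3 (weathered basalt): t_3 = 10.7 × 0.15 / 0.2037 = 7.880 d
  layer 4 (fine sand): t_4 = 2.47 × 0.17 / 0.2037 = 2.062 d
Total t = Σ t_i = 27.20 days.

27.2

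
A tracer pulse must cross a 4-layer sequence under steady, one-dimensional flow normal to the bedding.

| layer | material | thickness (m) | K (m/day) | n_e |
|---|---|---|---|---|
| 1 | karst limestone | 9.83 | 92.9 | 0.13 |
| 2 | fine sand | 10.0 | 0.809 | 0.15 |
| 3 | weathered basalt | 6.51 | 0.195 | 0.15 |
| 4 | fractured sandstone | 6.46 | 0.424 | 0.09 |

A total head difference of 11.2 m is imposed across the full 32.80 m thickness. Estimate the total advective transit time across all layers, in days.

23.6

With flow normal to the layers, continuity requires the same specific discharge q through every layer.
Σ(b_i/K_i) = 9.83/92.9 + 10.0/0.809 + 6.51/0.195 + 6.46/0.424 = 61.09 d.
q = Δh / Σ(b_i/K_i) = 11.2 / 61.09 = 0.1833 m/day.
In each layer the seepage velocity is v_i = q/n_i, so the layer transit time is t_i = b_i·n_i / q:
  layer 1 (karst limestone): t_1 = 9.83 × 0.13 / 0.1833 = 6.970 d
  layer 2 (fine sand): t_2 = 10.0 × 0.15 / 0.1833 = 8.181 d
  layer 3 (weathered basalt): t_3 = 6.51 × 0.15 / 0.1833 = 5.326 d
  layer 4 (fractured sandstone): t_4 = 6.46 × 0.09 / 0.1833 = 3.171 d
Total t = Σ t_i = 23.65 days.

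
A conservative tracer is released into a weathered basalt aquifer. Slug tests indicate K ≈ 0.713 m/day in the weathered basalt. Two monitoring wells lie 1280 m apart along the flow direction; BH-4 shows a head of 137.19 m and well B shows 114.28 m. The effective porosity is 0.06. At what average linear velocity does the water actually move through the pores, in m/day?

Hydraulic gradient i = (137.19 − 114.28) / 1280 = 22.91 / 1280 = 0.01790.
Darcy flux q = K · i = 0.7130 × 0.01790 = 0.01276 m/day.
Seepage velocity v = q / n_e = 0.01276 / 0.06 = 0.2127 m/day.

0.213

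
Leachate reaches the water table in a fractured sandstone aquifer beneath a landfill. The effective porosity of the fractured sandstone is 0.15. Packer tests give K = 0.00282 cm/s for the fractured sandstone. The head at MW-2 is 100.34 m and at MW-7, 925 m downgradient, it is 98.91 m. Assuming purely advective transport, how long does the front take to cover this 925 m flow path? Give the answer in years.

101

Convert K: 0.00282 cm/s × 864 = 2.436 m/day.
Hydraulic gradient i = (100.34 − 98.91) / 925 = 1.43 / 925 = 0.001546.
Darcy flux q = K · i = 2.436 × 0.001546 = 0.003767 m/day.
Seepage velocity v = q / n_e = 0.003767 / 0.15 = 0.02511 m/day.
Travel time t = L / v = 925 / 0.02511 = 36836 days = 100.9 years.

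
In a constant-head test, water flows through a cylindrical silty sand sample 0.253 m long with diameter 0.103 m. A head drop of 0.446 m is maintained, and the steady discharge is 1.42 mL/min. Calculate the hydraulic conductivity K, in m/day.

Cross-sectional area A = π·(d/2)² = π × (0.103/2)² = 0.008332 m².
Convert discharge: 1.42 mL/min = 2.367e-08 m³/s.
Darcy's law rearranged: K = Q·L / (A·Δh) = 2.367e-08 × 0.253 / (0.008332 × 0.446) = 1.611e-06 m/s = 0.1392 m/day.

0.139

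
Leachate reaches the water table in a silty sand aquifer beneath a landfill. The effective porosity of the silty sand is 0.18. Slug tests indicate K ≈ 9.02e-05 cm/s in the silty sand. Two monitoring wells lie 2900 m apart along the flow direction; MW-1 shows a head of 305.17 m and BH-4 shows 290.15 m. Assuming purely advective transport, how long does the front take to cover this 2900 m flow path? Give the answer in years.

Convert K: 9.02e-05 cm/s × 864 = 0.07793 m/day.
Hydraulic gradient i = (305.17 − 290.15) / 2900 = 15.02 / 2900 = 0.005179.
Darcy flux q = K · i = 0.07793 × 0.005179 = 0.0004036 m/day.
Seepage velocity v = q / n_e = 0.0004036 / 0.18 = 0.002242 m/day.
Travel time t = L / v = 2900 / 0.002242 = 1.293e+06 days = 3541 years.

3540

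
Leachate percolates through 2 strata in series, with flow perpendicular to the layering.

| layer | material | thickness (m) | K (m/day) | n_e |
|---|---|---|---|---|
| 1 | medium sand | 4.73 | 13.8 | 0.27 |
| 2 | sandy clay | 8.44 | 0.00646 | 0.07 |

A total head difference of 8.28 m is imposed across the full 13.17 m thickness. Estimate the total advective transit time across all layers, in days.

With flow normal to the layers, continuity requires the same specific discharge q through every layer.
Σ(b_i/K_i) = 4.73/13.8 + 8.44/0.00646 = 1307 d.
q = Δh / Σ(b_i/K_i) = 8.28 / 1307 = 0.006336 m/day.
In each layer the seepage velocity is v_i = q/n_i, so the layer transit time is t_i = b_i·n_i / q:
  layer 1 (medium sand): t_1 = 4.73 × 0.27 / 0.006336 = 201.6 d
  layer 2 (sandy clay): t_2 = 8.44 × 0.07 / 0.006336 = 93.25 d
Total t = Σ t_i = 294.8 days.

295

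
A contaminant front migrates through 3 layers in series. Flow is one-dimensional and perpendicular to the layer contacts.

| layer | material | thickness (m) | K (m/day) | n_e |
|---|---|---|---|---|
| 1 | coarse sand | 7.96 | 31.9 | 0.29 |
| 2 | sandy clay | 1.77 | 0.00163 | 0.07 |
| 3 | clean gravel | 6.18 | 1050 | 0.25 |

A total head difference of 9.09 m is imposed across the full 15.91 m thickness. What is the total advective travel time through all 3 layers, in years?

With flow normal to the layers, continuity requires the same specific discharge q through every layer.
Σ(b_i/K_i) = 7.96/31.9 + 1.77/0.00163 + 6.18/1050 = 1086 d.
q = Δh / Σ(b_i/K_i) = 9.09 / 1086 = 0.008369 m/day.
In each layer the seepage velocity is v_i = q/n_i, so the layer transit time is t_i = b_i·n_i / q:
  layer 1 (coarse sand): t_1 = 7.96 × 0.29 / 0.008369 = 275.8 d
  layer 2 (sandy clay): t_2 = 1.77 × 0.07 / 0.008369 = 14.80 d
  layer 3 (clean gravel): t_3 = 6.18 × 0.25 / 0.008369 = 184.6 d
Total t = Σ t_i = 475.2 days = 1.301 years.

1.30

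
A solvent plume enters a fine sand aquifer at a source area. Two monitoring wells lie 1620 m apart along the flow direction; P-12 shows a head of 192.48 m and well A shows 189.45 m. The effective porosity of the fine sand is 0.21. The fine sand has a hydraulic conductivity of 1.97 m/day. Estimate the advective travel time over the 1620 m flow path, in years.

253

Hydraulic gradient i = (192.48 − 189.45) / 1620 = 3.03 / 1620 = 0.001870.
Darcy flux q = K · i = 1.970 × 0.001870 = 0.003685 m/day.
Seepage velocity v = q / n_e = 0.003685 / 0.21 = 0.01755 m/day.
Travel time t = L / v = 1620 / 0.01755 = 92329 days = 252.8 years.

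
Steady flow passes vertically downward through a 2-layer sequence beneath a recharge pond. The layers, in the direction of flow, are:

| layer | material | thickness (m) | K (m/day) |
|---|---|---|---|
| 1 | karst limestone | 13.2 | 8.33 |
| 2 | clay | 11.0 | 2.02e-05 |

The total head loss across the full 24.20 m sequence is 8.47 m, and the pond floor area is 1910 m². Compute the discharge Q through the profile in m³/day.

Flow is perpendicular to layering, so the layers act in series and the equivalent K is the thickness-weighted harmonic mean.
Total thickness L = 13.2 + 11.0 = 24.20 m.
Σ(b_i/K_i) = 13.2/8.33 + 11.0/2.02e-05 = 5.446e+05 d.
K_eq = L / Σ(b_i/K_i) = 24.20 / 5.446e+05 = 4.444e-05 m/day.
Q = K_eq · A · (Δh/L) = 4.444e-05 × 1910 × (8.47/24.20) = 0.02971 m³/day.

0.0297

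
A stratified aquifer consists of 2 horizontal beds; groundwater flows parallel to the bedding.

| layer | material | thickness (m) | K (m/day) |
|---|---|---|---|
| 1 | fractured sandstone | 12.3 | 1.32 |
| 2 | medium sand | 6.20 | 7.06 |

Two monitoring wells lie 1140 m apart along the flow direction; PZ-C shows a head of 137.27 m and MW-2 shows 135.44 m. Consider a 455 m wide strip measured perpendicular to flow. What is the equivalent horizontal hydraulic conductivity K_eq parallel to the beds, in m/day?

Flow is parallel to layering, so each bed carries its own Darcy discharge and the transmissivities add.
Σ(K_i·b_i) = 1.32×12.3 + 7.06×6.20 = 60.01 m²/day.
Total thickness b = 18.50 m, so K_eq = Σ(K_i·b_i)/b = 3.244 m/day.

3.24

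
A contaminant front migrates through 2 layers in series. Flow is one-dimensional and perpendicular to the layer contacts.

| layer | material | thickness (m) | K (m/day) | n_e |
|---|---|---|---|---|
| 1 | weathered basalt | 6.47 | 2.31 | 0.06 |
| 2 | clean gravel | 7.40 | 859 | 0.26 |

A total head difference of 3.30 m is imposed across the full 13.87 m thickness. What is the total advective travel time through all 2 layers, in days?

With flow normal to the layers, continuity requires the same specific discharge q through every layer.
Σ(b_i/K_i) = 6.47/2.31 + 7.40/859 = 2.809 d.
q = Δh / Σ(b_i/K_i) = 3.30 / 2.809 = 1.175 m/day.
In each layer the seepage velocity is v_i = q/n_i, so the layer transit time is t_i = b_i·n_i / q:
  layer 1 (weathered basalt): t_1 = 6.47 × 0.06 / 1.175 = 0.3305 d
  layer 2 (clean gravel): t_2 = 7.40 × 0.26 / 1.175 = 1.638 d
Total t = Σ t_i = 1.969 days.

1.97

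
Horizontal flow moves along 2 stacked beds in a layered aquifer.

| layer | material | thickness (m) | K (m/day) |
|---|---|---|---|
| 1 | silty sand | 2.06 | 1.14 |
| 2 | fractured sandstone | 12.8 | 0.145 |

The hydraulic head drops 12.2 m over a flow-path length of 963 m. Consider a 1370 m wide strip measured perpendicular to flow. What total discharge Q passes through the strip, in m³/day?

73.0

Flow is parallel to layering, so each bed carries its own Darcy discharge and the transmissivities add.
Σ(K_i·b_i) = 1.14×2.06 + 0.145×12.8 = 4.204 m²/day.
Hydraulic gradient i = Δh / L = 12.2 / 963 = 0.01267.
Q = Σ(K_i·b_i) · W · i = 4.204 × 1370 × 0.01267 = 72.97 m³/day.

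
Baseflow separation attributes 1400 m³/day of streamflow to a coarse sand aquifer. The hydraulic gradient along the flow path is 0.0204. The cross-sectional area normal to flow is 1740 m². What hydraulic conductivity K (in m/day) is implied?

39.4

Hydraulic gradient i = 0.0204.
From Q = K·A·i, K = Q / (A·i) = 1400 / (1740 × 0.02040) = 39.44 m/day.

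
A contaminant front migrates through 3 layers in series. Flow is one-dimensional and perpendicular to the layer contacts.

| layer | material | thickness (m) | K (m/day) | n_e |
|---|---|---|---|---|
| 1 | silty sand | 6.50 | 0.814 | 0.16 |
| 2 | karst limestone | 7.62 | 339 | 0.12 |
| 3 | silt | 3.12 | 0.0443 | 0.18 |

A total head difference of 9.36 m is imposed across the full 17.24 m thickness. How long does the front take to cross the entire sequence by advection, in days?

With flow normal to the layers, continuity requires the same specific discharge q through every layer.
Σ(b_i/K_i) = 6.50/0.814 + 7.62/339 + 3.12/0.0443 = 78.44 d.
q = Δh / Σ(b_i/K_i) = 9.36 / 78.44 = 0.1193 m/day.
In each layer the seepage velocity is v_i = q/n_i, so the layer transit time is t_i = b_i·n_i / q:
  layer 1 (silty sand): t_1 = 6.50 × 0.16 / 0.1193 = 8.715 d
  layer 2 (karst limestone): t_2 = 7.62 × 0.12 / 0.1193 = 7.663 d
  layer 3 (silt): t_3 = 3.12 × 0.18 / 0.1193 = 4.706 d
Total t = Σ t_i = 21.08 days.

21.1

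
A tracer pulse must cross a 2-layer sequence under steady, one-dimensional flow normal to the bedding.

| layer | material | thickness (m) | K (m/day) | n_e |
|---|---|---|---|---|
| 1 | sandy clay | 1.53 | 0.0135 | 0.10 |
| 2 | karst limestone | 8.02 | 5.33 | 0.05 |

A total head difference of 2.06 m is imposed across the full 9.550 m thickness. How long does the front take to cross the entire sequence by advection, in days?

30.9

With flow normal to the layers, continuity requires the same specific discharge q through every layer.
Σ(b_i/K_i) = 1.53/0.0135 + 8.02/5.33 = 114.8 d.
q = Δh / Σ(b_i/K_i) = 2.06 / 114.8 = 0.01794 m/day.
In each layer the seepage velocity is v_i = q/n_i, so the layer transit time is t_i = b_i·n_i / q:
  layer 1 (sandy clay): t_1 = 1.53 × 0.10 / 0.01794 = 8.529 d
  layer 2 (karst limestone): t_2 = 8.02 × 0.05 / 0.01794 = 22.35 d
Total t = Σ t_i = 30.88 days.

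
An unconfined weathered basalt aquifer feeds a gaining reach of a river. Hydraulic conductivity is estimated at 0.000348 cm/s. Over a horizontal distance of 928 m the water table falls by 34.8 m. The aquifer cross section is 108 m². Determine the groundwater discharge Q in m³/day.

1.22

Convert K: 0.000348 cm/s × 864 = 0.3007 m/day.
Hydraulic gradient i = Δh / L = 34.8 / 928 = 0.03750.
Darcy's law: Q = K · A · i = 0.3007 × 108.0 × 0.03750 = 1.218 m³/day.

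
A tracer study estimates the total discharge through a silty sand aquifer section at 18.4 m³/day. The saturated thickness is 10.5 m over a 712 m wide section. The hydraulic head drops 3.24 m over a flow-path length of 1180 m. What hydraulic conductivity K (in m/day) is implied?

Cross-sectional area A = 712 × 10.5 = 7476 m².
Hydraulic gradient i = Δh / L = 3.24 / 1180 = 0.002746.
From Q = K·A·i, K = Q / (A·i) = 18.4 / (7476 × 0.002746) = 0.8964 m/day.

0.896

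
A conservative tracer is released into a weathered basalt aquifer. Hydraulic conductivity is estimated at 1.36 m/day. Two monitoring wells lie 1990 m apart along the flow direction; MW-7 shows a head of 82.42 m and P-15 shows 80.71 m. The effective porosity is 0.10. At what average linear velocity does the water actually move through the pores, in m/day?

Hydraulic gradient i = (82.42 − 80.71) / 1990 = 1.71 / 1990 = 0.0008593.
Darcy flux q = K · i = 1.360 × 0.0008593 = 0.001169 m/day.
Seepage velocity v = q / n_e = 0.001169 / 0.10 = 0.01169 m/day.

0.0117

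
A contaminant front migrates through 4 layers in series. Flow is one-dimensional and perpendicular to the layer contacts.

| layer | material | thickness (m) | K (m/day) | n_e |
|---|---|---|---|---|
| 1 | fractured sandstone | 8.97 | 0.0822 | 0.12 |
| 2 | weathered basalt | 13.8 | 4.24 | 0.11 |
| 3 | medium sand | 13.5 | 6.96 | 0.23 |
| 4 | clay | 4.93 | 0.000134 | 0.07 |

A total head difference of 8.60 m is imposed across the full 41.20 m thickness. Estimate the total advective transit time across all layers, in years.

With flow normal to the layers, continuity requires the same specific discharge q through every layer.
Σ(b_i/K_i) = 8.97/0.0822 + 13.8/4.24 + 13.5/6.96 + 4.93/0.000134 = 36905 d.
q = Δh / Σ(b_i/K_i) = 8.60 / 36905 = 0.0002330 m/day.
In each layer the seepage velocity is v_i = q/n_i, so the layer transit time is t_i = b_i·n_i / q:
  layer 1 (fractured sandstone): t_1 = 8.97 × 0.12 / 0.0002330 = 4619 d
  layer 2 (weathered basalt): t_2 = 13.8 × 0.11 / 0.0002330 = 6514 d
  layer 3 (medium sand): t_3 = 13.5 × 0.23 / 0.0002330 = 13325 d
  layer 4 (clay): t_4 = 4.93 × 0.07 / 0.0002330 = 1481 d
Total t = Σ t_i = 25939 days = 71.02 years.

71.0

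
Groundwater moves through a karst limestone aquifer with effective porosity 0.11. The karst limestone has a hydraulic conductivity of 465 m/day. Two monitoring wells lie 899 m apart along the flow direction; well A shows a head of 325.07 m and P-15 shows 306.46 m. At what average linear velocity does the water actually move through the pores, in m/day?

Hydraulic gradient i = (325.07 − 306.46) / 899 = 18.61 / 899 = 0.02070.
Darcy flux q = K · i = 465.0 × 0.02070 = 9.626 m/day.
Seepage velocity v = q / n_e = 9.626 / 0.11 = 87.51 m/day.

87.5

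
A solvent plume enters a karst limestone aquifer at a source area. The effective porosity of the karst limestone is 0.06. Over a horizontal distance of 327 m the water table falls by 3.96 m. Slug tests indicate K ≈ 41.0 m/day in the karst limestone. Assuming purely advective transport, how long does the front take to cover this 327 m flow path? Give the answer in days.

39.5

Hydraulic gradient i = Δh / L = 3.96 / 327 = 0.01211.
Darcy flux q = K · i = 41.00 × 0.01211 = 0.4965 m/day.
Seepage velocity v = q / n_e = 0.4965 / 0.06 = 8.275 m/day.
Travel time t = L / v = 327 / 8.275 = 39.52 days.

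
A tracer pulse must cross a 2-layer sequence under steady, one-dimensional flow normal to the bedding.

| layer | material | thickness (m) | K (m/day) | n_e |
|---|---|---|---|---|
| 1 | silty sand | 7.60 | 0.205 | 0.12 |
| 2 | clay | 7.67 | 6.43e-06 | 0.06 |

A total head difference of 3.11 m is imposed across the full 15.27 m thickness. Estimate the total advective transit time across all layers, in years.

With flow normal to the layers, continuity requires the same specific discharge q through every layer.
Σ(b_i/K_i) = 7.60/0.205 + 7.67/6.43e-06 = 1.193e+06 d.
q = Δh / Σ(b_i/K_i) = 3.11 / 1.193e+06 = 2.607e-06 m/day.
In each layer the seepage velocity is v_i = q/n_i, so the layer transit time is t_i = b_i·n_i / q:
  layer 1 (silty sand): t_1 = 7.60 × 0.12 / 2.607e-06 = 3.498e+05 d
  layer 2 (clay): t_2 = 7.67 × 0.06 / 2.607e-06 = 1.765e+05 d
Total t = Σ t_i = 5.263e+05 days = 1441 years.

1440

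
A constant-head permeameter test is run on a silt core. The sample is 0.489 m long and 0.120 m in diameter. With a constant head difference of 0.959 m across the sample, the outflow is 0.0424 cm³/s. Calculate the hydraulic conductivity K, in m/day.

0.165

Cross-sectional area A = π·(d/2)² = π × (0.120/2)² = 0.01131 m².
Convert discharge: 0.0424 cm³/s = 4.240e-08 m³/s.
Darcy's law rearranged: K = Q·L / (A·Δh) = 4.240e-08 × 0.489 / (0.01131 × 0.959) = 1.912e-06 m/s = 0.1652 m/day.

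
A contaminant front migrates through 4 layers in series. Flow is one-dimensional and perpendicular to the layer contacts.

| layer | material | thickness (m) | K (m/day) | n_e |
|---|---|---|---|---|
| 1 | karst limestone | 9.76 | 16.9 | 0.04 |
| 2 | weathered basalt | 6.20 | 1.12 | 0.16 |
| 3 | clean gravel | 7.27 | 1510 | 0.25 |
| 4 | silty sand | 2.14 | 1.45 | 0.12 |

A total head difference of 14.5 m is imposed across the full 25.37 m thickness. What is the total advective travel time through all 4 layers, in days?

1.81

With flow normal to the layers, continuity requires the same specific discharge q through every layer.
Σ(b_i/K_i) = 9.76/16.9 + 6.20/1.12 + 7.27/1510 + 2.14/1.45 = 7.594 d.
q = Δh / Σ(b_i/K_i) = 14.5 / 7.594 = 1.909 m/day.
In each layer the seepage velocity is v_i = q/n_i, so the layer transit time is t_i = b_i·n_i / q:
  layer 1 (karst limestone): t_1 = 9.76 × 0.04 / 1.909 = 0.2045 d
  layer 2 (weathered basalt): t_2 = 6.20 × 0.16 / 1.909 = 0.5195 d
  layer 3 (clean gravel): t_3 = 7.27 × 0.25 / 1.909 = 0.9519 d
  layer 4 (silty sand): t_4 = 2.14 × 0.12 / 1.909 = 0.1345 d
Total t = Σ t_i = 1.810 days.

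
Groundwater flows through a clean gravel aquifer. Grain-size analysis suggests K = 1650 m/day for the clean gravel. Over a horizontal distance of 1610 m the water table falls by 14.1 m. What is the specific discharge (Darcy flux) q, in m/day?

Hydraulic gradient i = Δh / L = 14.1 / 1610 = 0.008758.
Specific discharge q = K · i = 1650 × 0.008758 = 14.45 m/day.

14.5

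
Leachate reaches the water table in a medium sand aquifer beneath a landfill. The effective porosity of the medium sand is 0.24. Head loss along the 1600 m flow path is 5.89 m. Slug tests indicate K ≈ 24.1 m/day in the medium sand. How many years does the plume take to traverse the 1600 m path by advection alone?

11.9

Hydraulic gradient i = Δh / L = 5.89 / 1600 = 0.003681.
Darcy flux q = K · i = 24.10 × 0.003681 = 0.08872 m/day.
Seepage velocity v = q / n_e = 0.08872 / 0.24 = 0.3697 m/day.
Travel time t = L / v = 1600 / 0.3697 = 4328 days = 11.85 years.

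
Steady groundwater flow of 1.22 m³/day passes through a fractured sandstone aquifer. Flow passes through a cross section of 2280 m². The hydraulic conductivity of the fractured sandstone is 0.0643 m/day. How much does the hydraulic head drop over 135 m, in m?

1.12

From Q = K·A·i, i = Q / (K·A) = 1.22 / (0.06430 × 2280) = 0.008322.
Head loss Δh = i · L = 0.008322 × 135 = 1.123 m.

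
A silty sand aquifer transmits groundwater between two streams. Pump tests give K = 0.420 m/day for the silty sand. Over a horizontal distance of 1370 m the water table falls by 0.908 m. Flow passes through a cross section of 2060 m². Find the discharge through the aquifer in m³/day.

0.573

Hydraulic gradient i = Δh / L = 0.908 / 1370 = 0.0006628.
Darcy's law: Q = K · A · i = 0.4200 × 2060 × 0.0006628 = 0.5734 m³/day.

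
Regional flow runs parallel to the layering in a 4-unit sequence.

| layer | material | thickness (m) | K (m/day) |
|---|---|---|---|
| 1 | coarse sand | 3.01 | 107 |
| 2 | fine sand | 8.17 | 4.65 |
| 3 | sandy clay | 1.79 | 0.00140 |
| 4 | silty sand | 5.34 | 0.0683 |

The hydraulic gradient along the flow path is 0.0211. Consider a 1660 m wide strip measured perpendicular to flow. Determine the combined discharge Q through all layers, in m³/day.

Flow is parallel to layering, so each bed carries its own Darcy discharge and the transmissivities add.
Σ(K_i·b_i) = 107×3.01 + 4.65×8.17 + 0.00140×1.79 + 0.0683×5.34 = 360.4 m²/day.
Hydraulic gradient i = 0.0211.
Q = Σ(K_i·b_i) · W · i = 360.4 × 1660 × 0.02110 = 12624 m³/day.

12600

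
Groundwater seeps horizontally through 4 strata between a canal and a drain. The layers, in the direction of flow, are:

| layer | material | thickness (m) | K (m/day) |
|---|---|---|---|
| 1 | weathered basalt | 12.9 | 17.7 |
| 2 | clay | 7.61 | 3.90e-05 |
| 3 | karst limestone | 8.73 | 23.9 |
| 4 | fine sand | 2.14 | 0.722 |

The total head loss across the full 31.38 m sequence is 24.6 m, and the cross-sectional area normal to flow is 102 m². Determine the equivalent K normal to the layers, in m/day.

Flow is perpendicular to layering, so the layers act in series and the equivalent K is the thickness-weighted harmonic mean.
Total thickness L = 12.9 + 7.61 + 8.73 + 2.14 = 31.38 m.
Σ(b_i/K_i) = 12.9/17.7 + 7.61/3.90e-05 + 8.73/23.9 + 2.14/0.722 = 1.951e+05 d.
K_eq = L / Σ(b_i/K_i) = 31.38 / 1.951e+05 = 0.0001608 m/day.

0.000161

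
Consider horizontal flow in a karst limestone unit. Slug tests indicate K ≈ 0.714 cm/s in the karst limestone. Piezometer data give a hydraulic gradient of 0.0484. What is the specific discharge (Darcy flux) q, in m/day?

Convert K: 0.714 cm/s × 864 = 616.9 m/day.
Hydraulic gradient i = 0.0484.
Specific discharge q = K · i = 616.9 × 0.04840 = 29.86 m/day.

29.9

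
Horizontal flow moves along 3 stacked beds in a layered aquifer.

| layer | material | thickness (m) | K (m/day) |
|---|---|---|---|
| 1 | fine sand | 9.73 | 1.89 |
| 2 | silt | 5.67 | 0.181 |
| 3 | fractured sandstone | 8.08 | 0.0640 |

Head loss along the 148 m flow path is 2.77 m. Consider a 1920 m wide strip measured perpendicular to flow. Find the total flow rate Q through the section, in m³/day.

Flow is parallel to layering, so each bed carries its own Darcy discharge and the transmissivities add.
Σ(K_i·b_i) = 1.89×9.73 + 0.181×5.67 + 0.0640×8.08 = 19.93 m²/day.
Hydraulic gradient i = Δh / L = 2.77 / 148 = 0.01872.
Q = Σ(K_i·b_i) · W · i = 19.93 × 1920 × 0.01872 = 716.3 m³/day.

716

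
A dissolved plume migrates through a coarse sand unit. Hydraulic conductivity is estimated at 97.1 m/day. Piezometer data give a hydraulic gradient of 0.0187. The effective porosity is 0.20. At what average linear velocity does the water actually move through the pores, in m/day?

9.08

Hydraulic gradient i = 0.0187.
Darcy flux q = K · i = 97.10 × 0.01870 = 1.816 m/day.
Seepage velocity v = q / n_e = 1.816 / 0.20 = 9.079 m/day.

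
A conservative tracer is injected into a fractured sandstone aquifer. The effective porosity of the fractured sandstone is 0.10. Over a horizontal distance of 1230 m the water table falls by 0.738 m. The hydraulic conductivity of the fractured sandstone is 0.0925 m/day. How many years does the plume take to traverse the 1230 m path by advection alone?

6070

Hydraulic gradient i = Δh / L = 0.738 / 1230 = 0.0006000.
Darcy flux q = K · i = 0.09250 × 0.0006000 = 5.550e-05 m/day.
Seepage velocity v = q / n_e = 5.550e-05 / 0.10 = 0.0005550 m/day.
Travel time t = L / v = 1230 / 0.0005550 = 2.216e+06 days = 6068 years.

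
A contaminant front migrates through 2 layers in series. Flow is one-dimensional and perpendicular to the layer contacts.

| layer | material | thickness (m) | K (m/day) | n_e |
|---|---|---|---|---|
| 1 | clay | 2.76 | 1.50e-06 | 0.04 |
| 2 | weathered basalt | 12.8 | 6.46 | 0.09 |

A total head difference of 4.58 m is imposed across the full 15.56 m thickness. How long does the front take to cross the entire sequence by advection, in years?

With flow normal to the layers, continuity requires the same specific discharge q through every layer.
Σ(b_i/K_i) = 2.76/1.50e-06 + 12.8/6.46 = 1.840e+06 d.
q = Δh / Σ(b_i/K_i) = 4.58 / 1.840e+06 = 2.489e-06 m/day.
In each layer the seepage velocity is v_i = q/n_i, so the layer transit time is t_i = b_i·n_i / q:
  layer 1 (clay): t_1 = 2.76 × 0.04 / 2.489e-06 = 44353 d
  layer 2 (weathered basalt): t_2 = 12.8 × 0.09 / 2.489e-06 = 4.628e+05 d
Total t = Σ t_i = 5.072e+05 days = 1389 years.

1390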